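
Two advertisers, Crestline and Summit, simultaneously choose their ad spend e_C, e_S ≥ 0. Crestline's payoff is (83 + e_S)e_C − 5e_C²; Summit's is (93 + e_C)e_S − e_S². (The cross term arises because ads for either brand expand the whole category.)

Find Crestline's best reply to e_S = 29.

Expanding Crestline's payoff: 83e_C + e_Se_C − 5e_C².
∂π/∂e_C = 83 + e_S − 10e_C = 0, so e_C = 8.3 + 0.1e_S.
At e_S = 29: e_C = 8.3 + 0.1·29 = 11.2.

11.2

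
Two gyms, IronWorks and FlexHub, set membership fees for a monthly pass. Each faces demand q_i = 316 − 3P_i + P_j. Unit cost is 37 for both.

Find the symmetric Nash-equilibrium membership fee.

IronWorks's profit: π = (P_{IronWorks} − 37)(316 − 3P_{IronWorks} + P_{FlexHub}).
∂π/∂P_{IronWorks} = 427 − 6P_{IronWorks} + P_{FlexHub} = 0 ⇒ P_{IronWorks} = 427/6 + (1/6)P_{FlexHub}.
Setting P_{IronWorks} = P_{FlexHub} in the reaction function: P_{IronWorks} = 427/6 + (1/6)P_{IronWorks}, so P_{IronWorks} = (427/6) / (5/6) = 85.4.

85.4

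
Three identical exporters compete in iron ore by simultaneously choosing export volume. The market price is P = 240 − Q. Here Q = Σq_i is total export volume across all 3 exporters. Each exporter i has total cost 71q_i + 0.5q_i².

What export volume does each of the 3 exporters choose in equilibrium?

33.8

A representative exporter's profit is π_i = q_i(240 − Q) − 71q_i − 0.5q_i², with Q = q_i + Σ_{j≠i} q_j.
First-order condition: 169 − 3q_i − Σ_{j≠i} q_j = 0.
Imposing symmetry (q_j = q for all j) turns Σ_{j≠i} q_j into 2q, so 169 = 5q and q = 33.8.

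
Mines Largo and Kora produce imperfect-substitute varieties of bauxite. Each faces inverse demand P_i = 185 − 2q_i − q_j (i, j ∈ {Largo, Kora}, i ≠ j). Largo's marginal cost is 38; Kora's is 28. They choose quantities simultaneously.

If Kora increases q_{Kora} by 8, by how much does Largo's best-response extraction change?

-2

Mine Largo's profit: π = q_{Largo}(185 − 2q_{Largo} − q_{Kora}) − 38q_{Largo}.
∂π/∂q_{Largo} = 147 − 4q_{Largo} − q_{Kora} = 0 ⇒ q_{Largo} = 36.75 − 0.25q_{Kora}.
The reaction-function slope is −0.25, so an 8-unit rise in q_{Kora} moves q_{Largo} by −0.25 × 8 = −2. Largo's best response falls — the actions are strategic substitutes.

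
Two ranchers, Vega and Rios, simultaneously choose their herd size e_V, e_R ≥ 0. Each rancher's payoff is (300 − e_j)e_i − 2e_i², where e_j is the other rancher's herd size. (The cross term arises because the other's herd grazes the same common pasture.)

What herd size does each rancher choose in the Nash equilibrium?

Vega's payoff is (300 − e_R)e_V − 2e_V².
∂π/∂e_V = 300 − e_R − 4e_V = 0, so e_V = 75 − 0.25e_R.
Setting e_V = e_R in the reaction function: e_V = 75 − 0.25e_V, so e_V = 75 / 1.25 = 60.

60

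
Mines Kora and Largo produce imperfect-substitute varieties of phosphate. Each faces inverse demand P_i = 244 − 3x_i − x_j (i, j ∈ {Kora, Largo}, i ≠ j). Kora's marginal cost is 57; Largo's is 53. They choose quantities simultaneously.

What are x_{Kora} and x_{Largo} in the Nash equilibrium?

26.6, 27.4

Mine Kora's profit: π = x_{Kora}(244 − 3x_{Kora} − x_{Largo}) − 57x_{Kora}.
∂π/∂x_{Kora} = 187 − 6x_{Kora} − x_{Largo} = 0 ⇒ x_{Kora} = 187/6 − (1/6)x_{Largo}.
Similarly x_{Largo} = 191/6 − (1/6)x_{Kora}.
Solving the two reaction functions simultaneously: (1 − (−1/6)(−1/6))x_{Kora} = 187/6 − (1/6)·(191/6), so (35/36)x_{Kora} = 931/36 and x_{Kora} = 26.6.
Then x_{Largo} = 191/6 − (1/6)·26.6 = 27.4.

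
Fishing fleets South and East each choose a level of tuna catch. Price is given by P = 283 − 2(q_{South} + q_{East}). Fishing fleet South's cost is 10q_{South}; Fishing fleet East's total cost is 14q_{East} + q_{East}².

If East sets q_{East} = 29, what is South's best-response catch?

Fishing fleet South's profit: π = q_{South}(283 − 2(q_{South} + q_{East})) − 10q_{South}.
∂π/∂q_{South} = 273 − 4q_{South} − 2q_{East} = 0, so q_{South} = 68.25 − 0.5q_{East}.
At q_{East} = 29: q_{South} = 68.25 − 0.5·29 = 53.75.

53.75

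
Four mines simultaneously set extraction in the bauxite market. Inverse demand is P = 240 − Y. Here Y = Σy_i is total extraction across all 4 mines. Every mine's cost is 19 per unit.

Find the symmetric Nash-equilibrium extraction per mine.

A representative mine's profit is π_i = y_i(240 − Y) − 19y_i, with Y = y_i + Σ_{j≠i} y_j.
First-order condition: 221 − 2y_i − Σ_{j≠i} y_j = 0.
Imposing symmetry (y_j = y for all j) turns Σ_{j≠i} y_j into 3y, so 221 = 5y and y = 44.2.

44.2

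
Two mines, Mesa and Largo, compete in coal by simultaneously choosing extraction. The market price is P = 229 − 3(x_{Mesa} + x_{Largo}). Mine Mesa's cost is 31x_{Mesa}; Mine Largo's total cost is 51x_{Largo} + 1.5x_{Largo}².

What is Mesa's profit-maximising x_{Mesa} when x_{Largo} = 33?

16.5

Mine Mesa's profit: π = x_{Mesa}(229 − 3(x_{Mesa} + x_{Largo})) − 31x_{Mesa}.
∂π/∂x_{Mesa} = 198 − 6x_{Mesa} − 3x_{Largo} = 0, so x_{Mesa} = 33 − 0.5x_{Largo}.
At x_{Largo} = 33: x_{Mesa} = 33 − 0.5·33 = 16.5.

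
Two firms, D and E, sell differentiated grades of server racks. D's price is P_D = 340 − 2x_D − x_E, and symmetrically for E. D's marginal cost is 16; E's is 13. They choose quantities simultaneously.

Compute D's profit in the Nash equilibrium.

8346.32

Firm D's profit: π = x_D(340 − 2x_D − x_E) − 16x_D.
∂π/∂x_D = 324 − 4x_D − x_E = 0 ⇒ x_D = 81 − 0.25x_E.
Similarly x_E = 81.75 − 0.25x_D.
Plugging x_E into D's best response: x_D = 81 − 0.25(81.75 − 0.25x_D) ⇒ 0.9375x_D = 60.5625, so x_D = 64.6.
Then x_E = 81.75 − 0.25·64.6 = 65.6.
P_D = 340 − 2·64.6 − 65.6 = 145.2.
Profit = (145.2 − 16)·64.6 = 8346.32.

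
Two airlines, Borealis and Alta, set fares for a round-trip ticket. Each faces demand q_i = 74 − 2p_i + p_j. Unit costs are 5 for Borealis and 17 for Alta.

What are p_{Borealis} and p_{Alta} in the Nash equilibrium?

Borealis's profit: π = (p_{Borealis} − 5)(74 − 2p_{Borealis} + p_{Alta}).
∂π/∂p_{Borealis} = 84 − 4p_{Borealis} + p_{Alta} = 0 ⇒ p_{Borealis} = 21 + 0.25p_{Alta}.
Similarly p_{Alta} = 27 + 0.25p_{Borealis}.
Substituting the second reaction function into the first: p_{Borealis} = 21 + 0.25(27 + 0.25p_{Borealis}), which gives 0.9375p_{Borealis} = 27.75 ⇒ p_{Borealis} = 29.6.
Then p_{Alta} = 27 + 0.25·29.6 = 34.4.

29.6, 34.4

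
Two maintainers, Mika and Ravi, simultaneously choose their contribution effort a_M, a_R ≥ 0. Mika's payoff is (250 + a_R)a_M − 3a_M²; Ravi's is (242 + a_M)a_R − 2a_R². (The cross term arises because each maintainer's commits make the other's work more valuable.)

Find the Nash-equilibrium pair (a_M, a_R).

54, 74

Expanding Mika's payoff: 250a_M + a_Ra_M − 3a_M².
∂π/∂a_M = 250 + a_R − 6a_M = 0, so a_M = 125/3 + (1/6)a_R.
Likewise for Ravi: a_R = 60.5 + 0.25a_M.
Plugging a_R into Mika's best response: a_M = 125/3 + (1/6)(60.5 + 0.25a_M) ⇒ (23/24)a_M = 51.75, so a_M = 54.
Then a_R = 60.5 + 0.25·54 = 74.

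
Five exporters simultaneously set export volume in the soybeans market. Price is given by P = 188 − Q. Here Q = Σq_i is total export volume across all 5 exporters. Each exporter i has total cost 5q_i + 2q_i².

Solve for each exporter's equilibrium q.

18.3

A representative exporter's profit is π_i = q_i(188 − Q) − 5q_i − 2q_i², with Q = q_i + Σ_{j≠i} q_j.
First-order condition: 183 − 6q_i − Σ_{j≠i} q_j = 0.
Imposing symmetry (q_j = q for all j) turns Σ_{j≠i} q_j into 4q, so 183 = 10q and q = 18.3.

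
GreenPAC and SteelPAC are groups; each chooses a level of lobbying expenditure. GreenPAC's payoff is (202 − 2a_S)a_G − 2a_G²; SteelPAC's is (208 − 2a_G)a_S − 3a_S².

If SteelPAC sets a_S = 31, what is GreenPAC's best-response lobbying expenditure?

35

Expanding GreenPAC's payoff: 202a_G − 2a_Sa_G − 2a_G².
∂π/∂a_G = 202 − 2a_S − 4a_G = 0, so a_G = 50.5 − 0.5a_S.
At a_S = 31: a_G = 50.5 − 0.5·31 = 35.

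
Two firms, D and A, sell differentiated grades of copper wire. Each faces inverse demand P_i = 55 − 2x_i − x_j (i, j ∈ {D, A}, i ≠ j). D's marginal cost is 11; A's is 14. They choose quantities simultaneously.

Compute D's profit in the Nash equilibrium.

Firm D's profit: π = x_D(55 − 2x_D − x_A) − 11x_D.
∂π/∂x_D = 44 − 4x_D − x_A = 0 ⇒ x_D = 11 − 0.25x_A.
Similarly x_A = 10.25 − 0.25x_D.
Plugging x_A into D's best response: x_D = 11 − 0.25(10.25 − 0.25x_D) ⇒ 0.9375x_D = 8.4375, so x_D = 9.
Then x_A = 10.25 − 0.25·9 = 8.
P_D = 55 − 2·9 − 8 = 29.
Profit = (29 − 11)·9 = 162.

162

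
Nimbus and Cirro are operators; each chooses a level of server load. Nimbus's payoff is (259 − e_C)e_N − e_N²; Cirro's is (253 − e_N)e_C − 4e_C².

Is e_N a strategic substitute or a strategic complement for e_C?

Expanding Nimbus's payoff: 259e_N − e_Ce_N − e_N².
∂π/∂e_N = 259 − e_C − 2e_N = 0, so e_N = 129.5 − 0.5e_C.
The best-response slope de_N/de_C = −0.5 < 0: the reaction function is downward-sloping, so the choices are strategic substitutes.

strategic substitutes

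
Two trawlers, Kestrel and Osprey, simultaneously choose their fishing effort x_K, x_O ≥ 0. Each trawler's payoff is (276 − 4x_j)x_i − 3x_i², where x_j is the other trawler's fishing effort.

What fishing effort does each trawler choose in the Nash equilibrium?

27.6

Kestrel's payoff is (276 − 4x_O)x_K − 3x_K².
∂π/∂x_K = 276 − 4x_O − 6x_K = 0, so x_K = 46 − (2/3)x_O.
By symmetry x_O = x_K; substituting into the reaction function, (5/3)x_K = 46 and x_K = 27.6.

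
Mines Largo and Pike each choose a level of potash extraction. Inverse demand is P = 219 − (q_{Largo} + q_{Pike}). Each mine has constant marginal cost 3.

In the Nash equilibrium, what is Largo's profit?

Mine Largo's profit: π = q_{Largo}(219 − (q_{Largo} + q_{Pike})) − 3q_{Largo}.
∂π/∂q_{Largo} = 216 − 2q_{Largo} − q_{Pike} = 0, so q_{Largo} = 108 − 0.5q_{Pike}.
By symmetry q_{Pike} = q_{Largo}; substituting into the reaction function, 1.5q_{Largo} = 108 and q_{Largo} = 72.
Price P = 219 − 144 = 75.
Largo's profit: (75 − 3)·72 = 5184.

5184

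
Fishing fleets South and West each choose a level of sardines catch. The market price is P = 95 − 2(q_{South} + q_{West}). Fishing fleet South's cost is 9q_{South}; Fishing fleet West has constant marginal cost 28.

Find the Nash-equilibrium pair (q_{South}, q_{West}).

17.5, 8

Fishing fleet South's profit: π = q_{South}(95 − 2(q_{South} + q_{West})) − 9q_{South}.
∂π/∂q_{South} = 86 − 4q_{South} − 2q_{West} = 0, so q_{South} = 21.5 − 0.5q_{West}.
By the same steps for West: q_{West} = 16.75 − 0.5q_{South}.
Solving the two reaction functions simultaneously: (1 − (−0.5)(−0.5))q_{South} = 21.5 − 0.5·16.75, so 0.75q_{South} = 13.125 and q_{South} = 17.5.
Then q_{West} = 16.75 − 0.5·17.5 = 8.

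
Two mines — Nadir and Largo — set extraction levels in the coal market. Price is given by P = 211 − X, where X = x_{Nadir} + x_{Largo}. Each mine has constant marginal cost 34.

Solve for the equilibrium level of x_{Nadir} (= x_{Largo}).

59

Mine Nadir's profit: π = x_{Nadir}(211 − (x_{Nadir} + x_{Largo})) − 34x_{Nadir}.
∂π/∂x_{Nadir} = 177 − 2x_{Nadir} − x_{Largo} = 0, so x_{Nadir} = 88.5 − 0.5x_{Largo}.
Setting x_{Nadir} = x_{Largo} in the reaction function: x_{Nadir} = 88.5 − 0.5x_{Nadir}, so x_{Nadir} = 88.5 / 1.5 = 59.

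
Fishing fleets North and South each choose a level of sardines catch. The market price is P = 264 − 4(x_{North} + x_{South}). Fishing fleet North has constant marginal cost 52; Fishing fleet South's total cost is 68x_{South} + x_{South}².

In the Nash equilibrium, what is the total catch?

Fishing fleet North's profit: π = x_{North}(264 − 4(x_{North} + x_{South})) − 52x_{North}.
∂π/∂x_{North} = 212 − 8x_{North} − 4x_{South} = 0, so x_{North} = 26.5 − 0.5x_{South}.
For South: ∂π/∂x_{South} = 196 − 10x_{South} − 4x_{North} = 0 ⇒ x_{South} = 19.6 − 0.4x_{North}.
Plugging x_{South} into North's best response: x_{North} = 26.5 − 0.5(19.6 − 0.4x_{North}) ⇒ 0.8x_{North} = 16.7, so x_{North} = 20.875.
Then x_{South} = 19.6 − 0.4·20.875 = 11.25.
Total catch: 20.875 + 11.25 = 32.125.

32.125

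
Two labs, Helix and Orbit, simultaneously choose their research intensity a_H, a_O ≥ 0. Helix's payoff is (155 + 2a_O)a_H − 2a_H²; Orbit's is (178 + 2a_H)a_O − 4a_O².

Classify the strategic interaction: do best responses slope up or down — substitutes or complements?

Expanding Helix's payoff: 155a_H + 2a_Oa_H − 2a_H².
∂π/∂a_H = 155 + 2a_O − 4a_H = 0, so a_H = 38.75 + 0.5a_O.
The best-response slope da_H/da_O = 0.5 > 0: the reaction function is upward-sloping, so the choices are strategic complements.

strategic complements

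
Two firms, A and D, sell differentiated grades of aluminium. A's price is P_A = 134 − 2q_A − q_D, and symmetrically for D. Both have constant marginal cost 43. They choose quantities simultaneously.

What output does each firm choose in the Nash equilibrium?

18.2

Firm A's profit: π = q_A(134 − 2q_A − q_D) − 43q_A.
∂π/∂q_A = 91 − 4q_A − q_D = 0 ⇒ q_A = 22.75 − 0.25q_D.
By symmetry q_D = q_A; substituting into the reaction function, 1.25q_A = 22.75 and q_A = 18.2.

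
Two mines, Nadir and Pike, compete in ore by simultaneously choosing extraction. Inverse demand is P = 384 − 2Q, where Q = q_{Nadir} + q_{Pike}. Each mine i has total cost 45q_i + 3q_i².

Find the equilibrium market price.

Mine Nadir's profit: π = q_{Nadir}(384 − 2(q_{Nadir} + q_{Pike})) − 45q_{Nadir} − 3q_{Nadir}².
∂π/∂q_{Nadir} = 339 − 10q_{Nadir} − 2q_{Pike} = 0, so q_{Nadir} = 33.9 − 0.2q_{Pike}.
By symmetry q_{Pike} = q_{Nadir}; substituting into the reaction function, 1.2q_{Nadir} = 33.9 and q_{Nadir} = 28.25.
Equilibrium price: P = 384 − 2·56.5 = 271.

271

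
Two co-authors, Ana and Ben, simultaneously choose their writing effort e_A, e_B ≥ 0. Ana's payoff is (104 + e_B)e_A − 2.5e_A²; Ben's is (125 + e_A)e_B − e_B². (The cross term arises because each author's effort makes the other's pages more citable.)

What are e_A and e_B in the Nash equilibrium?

37, 81

Expanding Ana's payoff: 104e_A + e_Be_A − 2.5e_A².
∂π/∂e_A = 104 + e_B − 5e_A = 0, so e_A = 20.8 + 0.2e_B.
Likewise for Ben: e_B = 62.5 + 0.5e_A.
Solving the two reaction functions simultaneously: (1 − (0.2)(0.5))e_A = 20.8 + 0.2·62.5, so 0.9e_A = 33.3 and e_A = 37.
Then e_B = 62.5 + 0.5·37 = 81.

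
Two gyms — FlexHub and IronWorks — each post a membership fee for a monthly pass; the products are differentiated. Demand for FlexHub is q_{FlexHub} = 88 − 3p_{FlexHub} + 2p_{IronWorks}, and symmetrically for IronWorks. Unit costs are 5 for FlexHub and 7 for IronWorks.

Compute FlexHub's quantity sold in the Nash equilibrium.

63.375

FlexHub's profit: π = (p_{FlexHub} − 5)(88 − 3p_{FlexHub} + 2p_{IronWorks}).
∂π/∂p_{FlexHub} = 103 − 6p_{FlexHub} + 2p_{IronWorks} = 0 ⇒ p_{FlexHub} = 103/6 + (1/3)p_{IronWorks}.
Similarly p_{IronWorks} = 109/6 + (1/3)p_{FlexHub}.
Plugging p_{IronWorks} into FlexHub's best response: p_{FlexHub} = 103/6 + (1/3)(109/6 + (1/3)p_{FlexHub}) ⇒ (8/9)p_{FlexHub} = 209/9, so p_{FlexHub} = 26.125.
Then p_{IronWorks} = 109/6 + (1/3)·26.125 = 26.875.
q_{FlexHub} = 88 − 3·26.125 + 2·26.875 = 63.375.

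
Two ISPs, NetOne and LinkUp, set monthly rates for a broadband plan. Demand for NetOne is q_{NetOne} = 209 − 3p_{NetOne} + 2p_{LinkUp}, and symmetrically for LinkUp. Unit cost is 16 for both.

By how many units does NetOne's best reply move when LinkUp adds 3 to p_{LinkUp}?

NetOne's profit: π = (p_{NetOne} − 16)(209 − 3p_{NetOne} + 2p_{LinkUp}).
∂π/∂p_{NetOne} = 257 − 6p_{NetOne} + 2p_{LinkUp} = 0 ⇒ p_{NetOne} = 257/6 + (1/3)p_{LinkUp}.
The reaction-function slope is 1/3, so a 3-unit rise in p_{LinkUp} moves p_{NetOne} by 1/3 × 3 = 1. NetOne's best response rises — the actions are strategic complements.

1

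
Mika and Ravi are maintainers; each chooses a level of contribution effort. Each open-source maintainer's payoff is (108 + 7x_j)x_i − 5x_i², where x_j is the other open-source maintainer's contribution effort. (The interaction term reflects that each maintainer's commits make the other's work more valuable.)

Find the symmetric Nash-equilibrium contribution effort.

Mika's payoff is (108 + 7x_R)x_M − 5x_M².
∂π/∂x_M = 108 + 7x_R − 10x_M = 0, so x_M = 10.8 + 0.7x_R.
By symmetry x_R = x_M; substituting into the reaction function, 0.3x_M = 10.8 and x_M = 36.

36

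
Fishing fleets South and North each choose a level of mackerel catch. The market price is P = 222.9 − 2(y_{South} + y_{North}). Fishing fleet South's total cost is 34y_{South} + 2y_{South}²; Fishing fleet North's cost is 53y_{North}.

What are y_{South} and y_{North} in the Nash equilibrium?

14.85, 35.05

Fishing fleet South's profit: π = y_{South}(222.9 − 2(y_{South} + y_{North})) − 34y_{South} − 2y_{South}².
∂π/∂y_{South} = 188.9 − 8y_{South} − 2y_{North} = 0, so y_{South} = 23.6125 − 0.25y_{North}.
For North: ∂π/∂y_{North} = 169.9 − 4y_{North} − 2y_{South} = 0 ⇒ y_{North} = 42.475 − 0.5y_{South}.
Solving the two reaction functions simultaneously: (1 − (−0.25)(−0.5))y_{South} = 23.6125 − 0.25·42.475, so 0.875y_{South} = 2079/160 and y_{South} = 14.85.
Then y_{North} = 42.475 − 0.5·14.85 = 35.05.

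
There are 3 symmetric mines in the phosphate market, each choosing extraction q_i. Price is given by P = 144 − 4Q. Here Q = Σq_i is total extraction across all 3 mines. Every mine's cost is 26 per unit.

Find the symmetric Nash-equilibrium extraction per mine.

A representative mine's profit is π_i = q_i(144 − 4Q) − 26q_i, with Q = q_i + Σ_{j≠i} q_j.
First-order condition: 118 − 8q_i − 4Σ_{j≠i} q_j = 0.
With identical mines, set every q_j = q: then 118 − 8q − 8q = 0, i.e. q = 118/16 = 7.375.

7.375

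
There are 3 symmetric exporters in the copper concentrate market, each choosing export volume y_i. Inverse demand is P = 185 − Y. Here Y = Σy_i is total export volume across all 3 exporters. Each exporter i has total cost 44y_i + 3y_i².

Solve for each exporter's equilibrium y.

14.1

A representative exporter's profit is π_i = y_i(185 − Y) − 44y_i − 3y_i², with Y = y_i + Σ_{j≠i} y_j.
First-order condition: 141 − 8y_i − Σ_{j≠i} y_j = 0.
In a symmetric equilibrium every exporter chooses the same y, so Σ_{j≠i} y_j = 2y. The condition becomes 141 − 10y = 0, giving y = 141/10 = 14.1.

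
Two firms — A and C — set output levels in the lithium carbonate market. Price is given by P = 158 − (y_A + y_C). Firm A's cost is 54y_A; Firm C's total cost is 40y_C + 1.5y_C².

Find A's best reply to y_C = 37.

33.5

Firm A's profit: π = y_A(158 − (y_A + y_C)) − 54y_A.
∂π/∂y_A = 104 − 2y_A − y_C = 0, so y_A = 52 − 0.5y_C.
At y_C = 37: y_A = 52 − 0.5·37 = 33.5.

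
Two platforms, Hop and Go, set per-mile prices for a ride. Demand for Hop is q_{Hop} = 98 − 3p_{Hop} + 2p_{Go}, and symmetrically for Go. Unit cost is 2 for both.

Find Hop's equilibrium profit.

Hop's profit: π = (p_{Hop} − 2)(98 − 3p_{Hop} + 2p_{Go}).
∂π/∂p_{Hop} = 104 − 6p_{Hop} + 2p_{Go} = 0 ⇒ p_{Hop} = 52/3 + (1/3)p_{Go}.
The game is symmetric, so in equilibrium p_{Go} = p_{Hop}: the reaction function gives (2/3)p_{Hop} = 52/3, hence p_{Hop} = 26.
q_{Hop} = 98 − 3·26 + 2·26 = 72.
Profit = (26 − 2)·72 = 1728.

1728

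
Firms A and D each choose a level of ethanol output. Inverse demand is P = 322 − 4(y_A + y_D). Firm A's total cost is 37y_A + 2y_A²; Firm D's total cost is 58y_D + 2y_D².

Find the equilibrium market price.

Firm A's profit: π = y_A(322 − 4(y_A + y_D)) − 37y_A − 2y_A².
∂π/∂y_A = 285 − 12y_A − 4y_D = 0, so y_A = 23.75 − (1/3)y_D.
By the same steps for D: y_D = 22 − (1/3)y_A.
Plugging y_D into A's best response: y_A = 23.75 − (1/3)(22 − (1/3)y_A) ⇒ (8/9)y_A = 197/12, so y_A = 591/32.
Then y_D = 22 − (1/3)·(591/32) = 507/32.
Equilibrium price: P = 322 − 4·34.3125 = 184.75.

184.75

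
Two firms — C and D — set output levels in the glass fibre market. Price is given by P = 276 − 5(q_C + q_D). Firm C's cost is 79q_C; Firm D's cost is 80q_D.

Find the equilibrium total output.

26.2

Firm C's profit: π = q_C(276 − 5(q_C + q_D)) − 79q_C.
∂π/∂q_C = 197 − 10q_C − 5q_D = 0, so q_C = 19.7 − 0.5q_D.
By the same steps for D: q_D = 19.6 − 0.5q_C.
Substituting the second reaction function into the first: q_C = 19.7 − 0.5(19.6 − 0.5q_C), which gives 0.75q_C = 9.9 ⇒ q_C = 13.2.
Then q_D = 19.6 − 0.5·13.2 = 13.
Total output: 13.2 + 13 = 26.2.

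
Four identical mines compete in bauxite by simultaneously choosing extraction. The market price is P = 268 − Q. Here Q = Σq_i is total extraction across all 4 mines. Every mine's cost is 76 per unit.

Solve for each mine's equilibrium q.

38.4

A representative mine's profit is π_i = q_i(268 − Q) − 76q_i, with Q = q_i + Σ_{j≠i} q_j.
First-order condition: 192 − 2q_i − Σ_{j≠i} q_j = 0.
With identical mines, set every q_j = q: then 192 − 2q − 3q = 0, i.e. q = 192/5 = 38.4.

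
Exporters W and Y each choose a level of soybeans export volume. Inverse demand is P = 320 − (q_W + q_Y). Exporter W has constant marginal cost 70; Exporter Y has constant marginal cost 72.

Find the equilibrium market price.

154

Exporter W's profit: π = q_W(320 − (q_W + q_Y)) − 70q_W.
∂π/∂q_W = 250 − 2q_W − q_Y = 0, so q_W = 125 − 0.5q_Y.
By the same steps for Y: q_Y = 124 − 0.5q_W.
Substituting the second reaction function into the first: q_W = 125 − 0.5(124 − 0.5q_W), which gives 0.75q_W = 63 ⇒ q_W = 84.
Then q_Y = 124 − 0.5·84 = 82.
Equilibrium price: P = 320 − 166 = 154.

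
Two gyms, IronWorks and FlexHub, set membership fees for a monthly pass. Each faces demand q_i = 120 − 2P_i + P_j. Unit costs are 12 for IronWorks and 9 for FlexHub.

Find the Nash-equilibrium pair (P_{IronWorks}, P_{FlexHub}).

IronWorks's profit: π = (P_{IronWorks} − 12)(120 − 2P_{IronWorks} + P_{FlexHub}).
∂π/∂P_{IronWorks} = 144 − 4P_{IronWorks} + P_{FlexHub} = 0 ⇒ P_{IronWorks} = 36 + 0.25P_{FlexHub}.
Similarly P_{FlexHub} = 34.5 + 0.25P_{IronWorks}.
Substituting the second reaction function into the first: P_{IronWorks} = 36 + 0.25(34.5 + 0.25P_{IronWorks}), which gives 0.9375P_{IronWorks} = 44.625 ⇒ P_{IronWorks} = 47.6.
Then P_{FlexHub} = 34.5 + 0.25·47.6 = 46.4.

47.6, 46.4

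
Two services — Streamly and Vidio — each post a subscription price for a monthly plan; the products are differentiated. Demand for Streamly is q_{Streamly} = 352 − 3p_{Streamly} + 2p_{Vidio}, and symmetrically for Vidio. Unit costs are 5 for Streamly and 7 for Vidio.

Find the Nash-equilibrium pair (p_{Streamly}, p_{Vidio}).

Streamly's profit: π = (p_{Streamly} − 5)(352 − 3p_{Streamly} + 2p_{Vidio}).
∂π/∂p_{Streamly} = 367 − 6p_{Streamly} + 2p_{Vidio} = 0 ⇒ p_{Streamly} = 367/6 + (1/3)p_{Vidio}.
Similarly p_{Vidio} = 373/6 + (1/3)p_{Streamly}.
Substituting the second reaction function into the first: p_{Streamly} = 367/6 + (1/3)(373/6 + (1/3)p_{Streamly}), which gives (8/9)p_{Streamly} = 737/9 ⇒ p_{Streamly} = 92.125.
Then p_{Vidio} = 373/6 + (1/3)·92.125 = 92.875.

92.125, 92.875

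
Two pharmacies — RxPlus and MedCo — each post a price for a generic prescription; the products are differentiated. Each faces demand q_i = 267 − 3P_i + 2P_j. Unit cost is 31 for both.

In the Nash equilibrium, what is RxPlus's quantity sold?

RxPlus's profit: π = (P_{RxPlus} − 31)(267 − 3P_{RxPlus} + 2P_{MedCo}).
∂π/∂P_{RxPlus} = 360 − 6P_{RxPlus} + 2P_{MedCo} = 0 ⇒ P_{RxPlus} = 60 + (1/3)P_{MedCo}.
By symmetry P_{MedCo} = P_{RxPlus}; substituting into the reaction function, (2/3)P_{RxPlus} = 60 and P_{RxPlus} = 90.
q_{RxPlus} = 267 − 3·90 + 2·90 = 177.

177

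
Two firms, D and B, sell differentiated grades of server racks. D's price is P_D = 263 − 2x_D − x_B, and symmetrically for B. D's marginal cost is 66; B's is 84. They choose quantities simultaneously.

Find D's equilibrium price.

Firm D's profit: π = x_D(263 − 2x_D − x_B) − 66x_D.
∂π/∂x_D = 197 − 4x_D − x_B = 0 ⇒ x_D = 49.25 − 0.25x_B.
Similarly x_B = 44.75 − 0.25x_D.
Plugging x_B into D's best response: x_D = 49.25 − 0.25(44.75 − 0.25x_D) ⇒ 0.9375x_D = 38.0625, so x_D = 40.6.
Then x_B = 44.75 − 0.25·40.6 = 34.6.
P_D = 263 − 2·40.6 − 34.6 = 147.2.

147.2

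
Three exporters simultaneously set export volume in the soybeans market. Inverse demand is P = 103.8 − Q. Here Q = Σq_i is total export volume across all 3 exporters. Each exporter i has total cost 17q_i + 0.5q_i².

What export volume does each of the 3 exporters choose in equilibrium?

17.36

A representative exporter's profit is π_i = q_i(103.8 − Q) − 17q_i − 0.5q_i², with Q = q_i + Σ_{j≠i} q_j.
First-order condition: 86.8 − 3q_i − Σ_{j≠i} q_j = 0.
In a symmetric equilibrium every exporter chooses the same q, so Σ_{j≠i} q_j = 2q. The condition becomes 86.8 − 5q = 0, giving q = 86.8/5 = 17.36.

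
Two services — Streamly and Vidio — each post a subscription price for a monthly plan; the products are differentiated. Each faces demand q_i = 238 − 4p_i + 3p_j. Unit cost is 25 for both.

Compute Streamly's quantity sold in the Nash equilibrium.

Streamly's profit: π = (p_{Streamly} − 25)(238 − 4p_{Streamly} + 3p_{Vidio}).
∂π/∂p_{Streamly} = 338 − 8p_{Streamly} + 3p_{Vidio} = 0 ⇒ p_{Streamly} = 42.25 + 0.375p_{Vidio}.
The game is symmetric, so in equilibrium p_{Vidio} = p_{Streamly}: the reaction function gives 0.625p_{Streamly} = 42.25, hence p_{Streamly} = 67.6.
q_{Streamly} = 238 − 4·67.6 + 3·67.6 = 170.4.

170.4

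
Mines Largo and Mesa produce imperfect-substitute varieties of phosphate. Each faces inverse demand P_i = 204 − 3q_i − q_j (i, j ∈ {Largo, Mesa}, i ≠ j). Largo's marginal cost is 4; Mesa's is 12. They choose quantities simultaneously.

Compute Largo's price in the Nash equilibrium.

90.4

Mine Largo's profit: π = q_{Largo}(204 − 3q_{Largo} − q_{Mesa}) − 4q_{Largo}.
∂π/∂q_{Largo} = 200 − 6q_{Largo} − q_{Mesa} = 0 ⇒ q_{Largo} = 100/3 − (1/6)q_{Mesa}.
Similarly q_{Mesa} = 32 − (1/6)q_{Largo}.
Substituting the second reaction function into the first: q_{Largo} = 100/3 − (1/6)(32 − (1/6)q_{Largo}), which gives (35/36)q_{Largo} = 28 ⇒ q_{Largo} = 28.8.
Then q_{Mesa} = 32 − (1/6)·28.8 = 27.2.
P_{Largo} = 204 − 3·28.8 − 27.2 = 90.4.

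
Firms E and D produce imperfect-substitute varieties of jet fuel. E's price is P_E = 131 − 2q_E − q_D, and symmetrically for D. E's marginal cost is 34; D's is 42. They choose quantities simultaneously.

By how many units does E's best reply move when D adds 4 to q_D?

-1

Firm E's profit: π = q_E(131 − 2q_E − q_D) − 34q_E.
∂π/∂q_E = 97 − 4q_E − q_D = 0 ⇒ q_E = 24.25 − 0.25q_D.
The reaction-function slope is −0.25, so a 4-unit rise in q_D moves q_E by −0.25 × 4 = −1. E's best response falls — the actions are strategic substitutes.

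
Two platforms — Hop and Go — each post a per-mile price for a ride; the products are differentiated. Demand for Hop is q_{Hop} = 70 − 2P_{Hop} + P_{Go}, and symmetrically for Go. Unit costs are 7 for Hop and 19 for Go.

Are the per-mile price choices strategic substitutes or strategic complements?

strategic complements

Hop's profit: π = (P_{Hop} − 7)(70 − 2P_{Hop} + P_{Go}).
∂π/∂P_{Hop} = 84 − 4P_{Hop} + P_{Go} = 0 ⇒ P_{Hop} = 21 + 0.25P_{Go}.
The best-response slope dP_{Hop}/dP_{Go} = 0.25 > 0: the reaction function is upward-sloping, so the choices are strategic complements.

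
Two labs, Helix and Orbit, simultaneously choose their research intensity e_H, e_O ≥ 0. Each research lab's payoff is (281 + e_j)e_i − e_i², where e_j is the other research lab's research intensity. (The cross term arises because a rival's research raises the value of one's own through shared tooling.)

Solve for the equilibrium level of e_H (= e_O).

Helix's payoff is (281 + e_O)e_H − e_H².
∂π/∂e_H = 281 + e_O − 2e_H = 0, so e_H = 140.5 + 0.5e_O.
Setting e_H = e_O in the reaction function: e_H = 140.5 + 0.5e_H, so e_H = 140.5 / 0.5 = 281.

281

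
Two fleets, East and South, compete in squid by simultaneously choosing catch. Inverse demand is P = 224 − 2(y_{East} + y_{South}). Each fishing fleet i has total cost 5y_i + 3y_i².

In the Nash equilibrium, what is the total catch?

Fishing fleet East's profit: π = y_{East}(224 − 2(y_{East} + y_{South})) − 5y_{East} − 3y_{East}².
∂π/∂y_{East} = 219 − 10y_{East} − 2y_{South} = 0, so y_{East} = 21.9 − 0.2y_{South}.
The game is symmetric, so in equilibrium y_{South} = y_{East}: the reaction function gives 1.2y_{East} = 21.9, hence y_{East} = 18.25.
Total catch: 18.25 + 18.25 = 36.5.

36.5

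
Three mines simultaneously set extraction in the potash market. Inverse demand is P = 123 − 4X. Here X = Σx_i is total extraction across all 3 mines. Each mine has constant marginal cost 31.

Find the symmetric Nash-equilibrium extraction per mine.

5.75

A representative mine's profit is π_i = x_i(123 − 4X) − 31x_i, with X = x_i + Σ_{j≠i} x_j.
First-order condition: 92 − 8x_i − 4Σ_{j≠i} x_j = 0.
With identical mines, set every x_j = x: then 92 − 8x − 8x = 0, i.e. x = 92/16 = 5.75.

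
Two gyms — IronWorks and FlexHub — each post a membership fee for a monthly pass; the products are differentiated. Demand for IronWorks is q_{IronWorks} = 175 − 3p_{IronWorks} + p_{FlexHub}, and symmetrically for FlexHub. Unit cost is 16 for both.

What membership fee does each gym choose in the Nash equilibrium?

IronWorks's profit: π = (p_{IronWorks} − 16)(175 − 3p_{IronWorks} + p_{FlexHub}).
∂π/∂p_{IronWorks} = 223 − 6p_{IronWorks} + p_{FlexHub} = 0 ⇒ p_{IronWorks} = 223/6 + (1/6)p_{FlexHub}.
By symmetry p_{FlexHub} = p_{IronWorks}; substituting into the reaction function, (5/6)p_{IronWorks} = 223/6 and p_{IronWorks} = 44.6.

44.6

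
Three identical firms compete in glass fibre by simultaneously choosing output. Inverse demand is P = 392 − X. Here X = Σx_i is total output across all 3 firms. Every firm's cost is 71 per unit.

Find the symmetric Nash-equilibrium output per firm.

80.25

A representative firm's profit is π_i = x_i(392 − X) − 71x_i, with X = x_i + Σ_{j≠i} x_j.
First-order condition: 321 − 2x_i − Σ_{j≠i} x_j = 0.
In a symmetric equilibrium every firm chooses the same x, so Σ_{j≠i} x_j = 2x. The condition becomes 321 − 4x = 0, giving x = 321/4 = 80.25.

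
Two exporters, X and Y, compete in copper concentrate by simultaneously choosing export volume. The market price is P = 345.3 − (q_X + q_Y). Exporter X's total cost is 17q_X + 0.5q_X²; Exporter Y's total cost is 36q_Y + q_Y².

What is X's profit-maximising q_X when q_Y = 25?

Exporter X's profit: π = q_X(345.3 − (q_X + q_Y)) − 17q_X − 0.5q_X².
∂π/∂q_X = 328.3 − 3q_X − q_Y = 0, so q_X = 3283/30 − (1/3)q_Y.
At q_Y = 25: q_X = 3283/30 − (1/3)·25 = 101.1.

101.1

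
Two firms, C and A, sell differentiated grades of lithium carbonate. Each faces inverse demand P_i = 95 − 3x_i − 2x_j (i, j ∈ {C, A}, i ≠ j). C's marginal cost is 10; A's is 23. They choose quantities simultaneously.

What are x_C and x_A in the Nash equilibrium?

Firm C's profit: π = x_C(95 − 3x_C − 2x_A) − 10x_C.
∂π/∂x_C = 85 − 6x_C − 2x_A = 0 ⇒ x_C = 85/6 − (1/3)x_A.
Similarly x_A = 12 − (1/3)x_C.
Plugging x_A into C's best response: x_C = 85/6 − (1/3)(12 − (1/3)x_C) ⇒ (8/9)x_C = 61/6, so x_C = 11.4375.
Then x_A = 12 − (1/3)·11.4375 = 8.1875.

11.4375, 8.1875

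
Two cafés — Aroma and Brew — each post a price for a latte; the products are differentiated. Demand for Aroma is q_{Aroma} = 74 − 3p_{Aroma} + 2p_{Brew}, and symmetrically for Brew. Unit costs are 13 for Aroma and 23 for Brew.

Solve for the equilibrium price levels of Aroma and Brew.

Aroma's profit: π = (p_{Aroma} − 13)(74 − 3p_{Aroma} + 2p_{Brew}).
∂π/∂p_{Aroma} = 113 − 6p_{Aroma} + 2p_{Brew} = 0 ⇒ p_{Aroma} = 113/6 + (1/3)p_{Brew}.
Similarly p_{Brew} = 143/6 + (1/3)p_{Aroma}.
Substituting the second reaction function into the first: p_{Aroma} = 113/6 + (1/3)(143/6 + (1/3)p_{Aroma}), which gives (8/9)p_{Aroma} = 241/9 ⇒ p_{Aroma} = 30.125.
Then p_{Brew} = 143/6 + (1/3)·30.125 = 33.875.

30.125, 33.875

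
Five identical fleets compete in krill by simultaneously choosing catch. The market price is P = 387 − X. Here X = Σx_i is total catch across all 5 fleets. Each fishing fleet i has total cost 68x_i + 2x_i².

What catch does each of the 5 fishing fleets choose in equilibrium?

31.9

A representative fishing fleet's profit is π_i = x_i(387 − X) − 68x_i − 2x_i², with X = x_i + Σ_{j≠i} x_j.
First-order condition: 319 − 6x_i − Σ_{j≠i} x_j = 0.
With identical fishing fleets, set every x_j = x: then 319 − 6x − 4x = 0, i.e. x = 319/10 = 31.9.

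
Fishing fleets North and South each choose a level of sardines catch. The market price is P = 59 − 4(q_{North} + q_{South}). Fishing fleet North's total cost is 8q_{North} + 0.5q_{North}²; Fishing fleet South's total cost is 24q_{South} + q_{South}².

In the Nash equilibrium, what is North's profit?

112.5

Fishing fleet North's profit: π = q_{North}(59 − 4(q_{North} + q_{South})) − 8q_{North} − 0.5q_{North}².
∂π/∂q_{North} = 51 − 9q_{North} − 4q_{South} = 0, so q_{North} = 17/3 − (4/9)q_{South}.
For South: ∂π/∂q_{South} = 35 − 10q_{South} − 4q_{North} = 0 ⇒ q_{South} = 3.5 − 0.4q_{North}.
Solving the two reaction functions simultaneously: (1 − (−4/9)(−0.4))q_{North} = 17/3 − (4/9)·3.5, so (37/45)q_{North} = 37/9 and q_{North} = 5.
Then q_{South} = 3.5 − 0.4·5 = 1.5.
Price P = 59 − 4·6.5 = 33.
North's profit: (33 − 8)·5 − 0.5(5)² = 112.5.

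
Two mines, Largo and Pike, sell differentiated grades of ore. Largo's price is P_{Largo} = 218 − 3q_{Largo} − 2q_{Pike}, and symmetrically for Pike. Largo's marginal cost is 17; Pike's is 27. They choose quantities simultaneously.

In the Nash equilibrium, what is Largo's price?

Mine Largo's profit: π = q_{Largo}(218 − 3q_{Largo} − 2q_{Pike}) − 17q_{Largo}.
∂π/∂q_{Largo} = 201 − 6q_{Largo} − 2q_{Pike} = 0 ⇒ q_{Largo} = 33.5 − (1/3)q_{Pike}.
Similarly q_{Pike} = 191/6 − (1/3)q_{Largo}.
Substituting the second reaction function into the first: q_{Largo} = 33.5 − (1/3)(191/6 − (1/3)q_{Largo}), which gives (8/9)q_{Largo} = 206/9 ⇒ q_{Largo} = 25.75.
Then q_{Pike} = 191/6 − (1/3)·25.75 = 23.25.
P_{Largo} = 218 − 3·25.75 − 2·23.25 = 94.25.

94.25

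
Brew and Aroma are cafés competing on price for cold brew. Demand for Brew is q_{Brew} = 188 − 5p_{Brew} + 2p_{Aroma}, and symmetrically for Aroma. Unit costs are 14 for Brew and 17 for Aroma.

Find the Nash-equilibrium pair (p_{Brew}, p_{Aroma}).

32.5625, 33.8125

Brew's profit: π = (p_{Brew} − 14)(188 − 5p_{Brew} + 2p_{Aroma}).
∂π/∂p_{Brew} = 258 − 10p_{Brew} + 2p_{Aroma} = 0 ⇒ p_{Brew} = 25.8 + 0.2p_{Aroma}.
Similarly p_{Aroma} = 27.3 + 0.2p_{Brew}.
Plugging p_{Aroma} into Brew's best response: p_{Brew} = 25.8 + 0.2(27.3 + 0.2p_{Brew}) ⇒ 0.96p_{Brew} = 31.26, so p_{Brew} = 32.5625.
Then p_{Aroma} = 27.3 + 0.2·32.5625 = 33.8125.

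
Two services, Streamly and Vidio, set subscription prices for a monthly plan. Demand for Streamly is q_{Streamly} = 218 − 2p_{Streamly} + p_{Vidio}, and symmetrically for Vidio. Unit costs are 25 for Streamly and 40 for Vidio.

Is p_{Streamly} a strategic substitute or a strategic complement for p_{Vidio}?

Streamly's profit: π = (p_{Streamly} − 25)(218 − 2p_{Streamly} + p_{Vidio}).
∂π/∂p_{Streamly} = 268 − 4p_{Streamly} + p_{Vidio} = 0 ⇒ p_{Streamly} = 67 + 0.25p_{Vidio}.
The best-response slope dp_{Streamly}/dp_{Vidio} = 0.25 > 0: the reaction function is upward-sloping, so the choices are strategic complements.

strategic complements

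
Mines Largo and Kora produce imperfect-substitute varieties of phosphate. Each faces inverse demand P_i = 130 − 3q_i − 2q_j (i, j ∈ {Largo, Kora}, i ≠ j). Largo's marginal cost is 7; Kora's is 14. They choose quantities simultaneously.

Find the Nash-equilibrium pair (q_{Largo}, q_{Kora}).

Mine Largo's profit: π = q_{Largo}(130 − 3q_{Largo} − 2q_{Kora}) − 7q_{Largo}.
∂π/∂q_{Largo} = 123 − 6q_{Largo} − 2q_{Kora} = 0 ⇒ q_{Largo} = 20.5 − (1/3)q_{Kora}.
Similarly q_{Kora} = 58/3 − (1/3)q_{Largo}.
Solving the two reaction functions simultaneously: (1 − (−1/3)(−1/3))q_{Largo} = 20.5 − (1/3)·(58/3), so (8/9)q_{Largo} = 253/18 and q_{Largo} = 15.8125.
Then q_{Kora} = 58/3 − (1/3)·15.8125 = 14.0625.

15.8125, 14.0625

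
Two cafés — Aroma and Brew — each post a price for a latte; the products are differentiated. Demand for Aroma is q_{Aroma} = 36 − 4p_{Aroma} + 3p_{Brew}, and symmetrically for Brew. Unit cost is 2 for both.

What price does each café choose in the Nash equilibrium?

Aroma's profit: π = (p_{Aroma} − 2)(36 − 4p_{Aroma} + 3p_{Brew}).
∂π/∂p_{Aroma} = 44 − 8p_{Aroma} + 3p_{Brew} = 0 ⇒ p_{Aroma} = 5.5 + 0.375p_{Brew}.
Setting p_{Aroma} = p_{Brew} in the reaction function: p_{Aroma} = 5.5 + 0.375p_{Aroma}, so p_{Aroma} = 5.5 / 0.625 = 8.8.

8.8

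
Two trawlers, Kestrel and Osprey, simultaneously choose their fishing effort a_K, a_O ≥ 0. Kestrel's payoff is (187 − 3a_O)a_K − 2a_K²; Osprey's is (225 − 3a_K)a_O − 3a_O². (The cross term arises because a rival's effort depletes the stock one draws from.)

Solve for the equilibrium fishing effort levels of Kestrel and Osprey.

Expanding Kestrel's payoff: 187a_K − 3a_Oa_K − 2a_K².
∂π/∂a_K = 187 − 3a_O − 4a_K = 0, so a_K = 46.75 − 0.75a_O.
Likewise for Osprey: a_O = 37.5 − 0.5a_K.
Substituting the second reaction function into the first: a_K = 46.75 − 0.75(37.5 − 0.5a_K), which gives 0.625a_K = 18.625 ⇒ a_K = 29.8.
Then a_O = 37.5 − 0.5·29.8 = 22.6.

29.8, 22.6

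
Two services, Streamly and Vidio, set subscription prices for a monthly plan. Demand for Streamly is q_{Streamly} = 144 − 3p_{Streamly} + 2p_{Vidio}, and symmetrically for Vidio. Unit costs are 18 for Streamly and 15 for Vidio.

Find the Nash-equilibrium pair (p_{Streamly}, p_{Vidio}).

Streamly's profit: π = (p_{Streamly} − 18)(144 − 3p_{Streamly} + 2p_{Vidio}).
∂π/∂p_{Streamly} = 198 − 6p_{Streamly} + 2p_{Vidio} = 0 ⇒ p_{Streamly} = 33 + (1/3)p_{Vidio}.
Similarly p_{Vidio} = 31.5 + (1/3)p_{Streamly}.
Solving the two reaction functions simultaneously: (1 − (1/3)(1/3))p_{Streamly} = 33 + (1/3)·31.5, so (8/9)p_{Streamly} = 43.5 and p_{Streamly} = 48.9375.
Then p_{Vidio} = 31.5 + (1/3)·48.9375 = 47.8125.

48.9375, 47.8125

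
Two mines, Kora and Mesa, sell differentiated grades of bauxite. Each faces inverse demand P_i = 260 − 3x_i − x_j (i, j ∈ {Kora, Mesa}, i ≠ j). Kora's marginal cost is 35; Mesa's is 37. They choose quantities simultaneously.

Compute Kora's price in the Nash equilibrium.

131.6

Mine Kora's profit: π = x_{Kora}(260 − 3x_{Kora} − x_{Mesa}) − 35x_{Kora}.
∂π/∂x_{Kora} = 225 − 6x_{Kora} − x_{Mesa} = 0 ⇒ x_{Kora} = 37.5 − (1/6)x_{Mesa}.
Similarly x_{Mesa} = 223/6 − (1/6)x_{Kora}.
Plugging x_{Mesa} into Kora's best response: x_{Kora} = 37.5 − (1/6)(223/6 − (1/6)x_{Kora}) ⇒ (35/36)x_{Kora} = 1127/36, so x_{Kora} = 32.2.
Then x_{Mesa} = 223/6 − (1/6)·32.2 = 31.8.
P_{Kora} = 260 − 3·32.2 − 31.8 = 131.6.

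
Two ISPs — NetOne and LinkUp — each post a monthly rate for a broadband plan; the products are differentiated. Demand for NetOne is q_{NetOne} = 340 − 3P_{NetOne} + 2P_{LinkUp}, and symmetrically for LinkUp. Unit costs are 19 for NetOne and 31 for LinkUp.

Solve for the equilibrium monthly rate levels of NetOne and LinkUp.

101.5, 106

NetOne's profit: π = (P_{NetOne} − 19)(340 − 3P_{NetOne} + 2P_{LinkUp}).
∂π/∂P_{NetOne} = 397 − 6P_{NetOne} + 2P_{LinkUp} = 0 ⇒ P_{NetOne} = 397/6 + (1/3)P_{LinkUp}.
Similarly P_{LinkUp} = 433/6 + (1/3)P_{NetOne}.
Substituting the second reaction function into the first: P_{NetOne} = 397/6 + (1/3)(433/6 + (1/3)P_{NetOne}), which gives (8/9)P_{NetOne} = 812/9 ⇒ P_{NetOne} = 101.5.
Then P_{LinkUp} = 433/6 + (1/3)·101.5 = 106.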